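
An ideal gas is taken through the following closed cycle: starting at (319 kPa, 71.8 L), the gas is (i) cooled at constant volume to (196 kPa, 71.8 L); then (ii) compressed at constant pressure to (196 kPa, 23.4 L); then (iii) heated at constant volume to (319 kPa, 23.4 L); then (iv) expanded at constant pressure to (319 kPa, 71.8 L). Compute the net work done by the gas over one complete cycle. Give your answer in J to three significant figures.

Constant-volume legs do no work.
W(ii) = (196)(23.4 − 71.8) = -9486 J; W(iv) = (319)(71.8 − 23.4) = 15440 J.
W_net = -9486 + 15440 = 5953 J (the clockwise enclosed area).

W_net ≈ 5950 J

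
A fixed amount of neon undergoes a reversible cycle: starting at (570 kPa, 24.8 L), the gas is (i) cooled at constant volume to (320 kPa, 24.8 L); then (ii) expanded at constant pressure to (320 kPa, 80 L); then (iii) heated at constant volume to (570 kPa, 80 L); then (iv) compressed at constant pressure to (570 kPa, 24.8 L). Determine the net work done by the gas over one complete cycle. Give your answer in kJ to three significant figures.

Constant-volume legs do no work.
W(ii) = (320)(80 − 24.8) = 17664 J; W(iv) = (570)(24.8 − 80) = -31464 J.
W_net = 17664 − 31464 = -13800 J (the counter-clockwise enclosed area).

W_net ≈ -13.8 kJ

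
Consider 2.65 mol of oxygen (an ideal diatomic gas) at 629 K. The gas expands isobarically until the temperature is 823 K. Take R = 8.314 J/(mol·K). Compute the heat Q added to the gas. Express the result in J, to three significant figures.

Q ≈ 15000 J

Isobaric: W = nRΔT = (2.65)(8.314)(194) = 4274 J.
ΔU = nCᵥΔT with Cᵥ = 5R/2: ΔU = (2.65)(20.79)(194) = 10686 J.
Q = ΔU + W = 10686 + 4274 = 14960 J.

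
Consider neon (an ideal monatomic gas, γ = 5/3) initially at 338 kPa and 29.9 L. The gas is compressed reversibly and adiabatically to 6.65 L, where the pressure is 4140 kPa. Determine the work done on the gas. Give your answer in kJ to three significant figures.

W ≈ 26.1 kJ

Adiabatic: W = (P₁V₁ − P₂V₂)/(γ − 1) with γ = 5/3.
P₁V₁ = 10106 J, P₂V₂ = 27531 J.
W = (10106 − 27531) / 0.6667 = -26137 J.
Work on gas = −W_by = 26137 J.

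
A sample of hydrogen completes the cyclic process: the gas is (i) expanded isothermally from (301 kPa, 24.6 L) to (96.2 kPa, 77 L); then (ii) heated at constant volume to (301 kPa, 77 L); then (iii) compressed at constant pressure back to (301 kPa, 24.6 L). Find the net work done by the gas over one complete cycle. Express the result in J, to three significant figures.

W_net ≈ -7320 J

Leg (i): W = PᵢVᵢ ln(V_f/Vᵢ) = (7405) ln(77/24.6) = 8449 J.
Leg (ii): W = 0.
Leg (iii): W = PΔV = (301)(24.6 − 77) = -15772 J.
W_net = 8449 − 15772 = -7323 J.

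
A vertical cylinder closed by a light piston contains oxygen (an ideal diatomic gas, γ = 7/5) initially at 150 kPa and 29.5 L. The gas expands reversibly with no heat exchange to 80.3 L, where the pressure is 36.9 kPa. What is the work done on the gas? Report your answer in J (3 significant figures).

W ≈ -3650 J

Adiabatic: W = (P₁V₁ − P₂V₂)/(γ − 1) with γ = 7/5.
P₁V₁ = 4425 J, P₂V₂ = 2963 J.
W = (4425 − 2963) / 0.4 = 3655 J.
Work on gas = −W_by = -3655 J.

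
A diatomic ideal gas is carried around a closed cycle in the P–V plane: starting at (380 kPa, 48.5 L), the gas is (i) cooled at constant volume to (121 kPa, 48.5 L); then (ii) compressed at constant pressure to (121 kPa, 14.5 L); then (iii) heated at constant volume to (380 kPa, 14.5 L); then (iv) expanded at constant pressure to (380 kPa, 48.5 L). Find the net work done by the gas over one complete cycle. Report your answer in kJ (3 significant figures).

W_net ≈ 8.81 kJ

Constant-volume legs do no work.
W(ii) = (121)(14.5 − 48.5) = -4114 J; W(iv) = (380)(48.5 − 14.5) = 12920 J.
W_net = -4114 + 12920 = 8806 J (the clockwise enclosed area).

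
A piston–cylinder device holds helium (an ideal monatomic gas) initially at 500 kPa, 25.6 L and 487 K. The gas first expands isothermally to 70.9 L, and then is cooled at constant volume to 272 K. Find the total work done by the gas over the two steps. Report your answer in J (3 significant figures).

W_total ≈ 13000 J

Step 1 (isothermal): W = P₁V₁ ln(V₂/V₁) = (12800) ln(70.9/25.6) = 13039 J.
Step 2 (isochoric): W = 0 (constant volume).
W_total = 13039 + 0 = 13039 J.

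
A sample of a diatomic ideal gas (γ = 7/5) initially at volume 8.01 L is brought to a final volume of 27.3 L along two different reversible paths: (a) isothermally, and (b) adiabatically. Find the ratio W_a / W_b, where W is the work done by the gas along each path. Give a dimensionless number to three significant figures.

W_a / W_b ≈ 1.27

Path (a) isothermal: W = P₁V₁ ln(V₂/V₁) → W_a/(P₁V₁) = 1.226.
Path (b) adiabatic: W = P₁V₁(1 − (V₁/V₂)^(γ−1))/(γ−1) → W_b/(P₁V₁) = 0.9692.
W_a / W_b = 1.226 / 0.9692 = 1.265.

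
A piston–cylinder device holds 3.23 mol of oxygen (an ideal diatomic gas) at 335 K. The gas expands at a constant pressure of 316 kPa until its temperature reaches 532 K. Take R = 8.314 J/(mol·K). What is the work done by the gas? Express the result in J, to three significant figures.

W ≈ 5290 J

Isobaric: W = P ΔV = nR ΔT.
W = (3.23)(8.314)(532 − 335) = 5290 J.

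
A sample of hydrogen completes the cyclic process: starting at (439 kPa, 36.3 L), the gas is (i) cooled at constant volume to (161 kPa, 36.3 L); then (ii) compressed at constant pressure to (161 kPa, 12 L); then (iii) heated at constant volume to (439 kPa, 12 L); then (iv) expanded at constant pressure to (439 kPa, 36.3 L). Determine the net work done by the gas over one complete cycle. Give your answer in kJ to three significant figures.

Constant-volume legs do no work.
W(ii) = (161)(12 − 36.3) = -3912 J; W(iv) = (439)(36.3 − 12) = 10668 J.
W_net = -3912 + 10668 = 6755 J (the clockwise enclosed area).

W_net ≈ 6.76 kJ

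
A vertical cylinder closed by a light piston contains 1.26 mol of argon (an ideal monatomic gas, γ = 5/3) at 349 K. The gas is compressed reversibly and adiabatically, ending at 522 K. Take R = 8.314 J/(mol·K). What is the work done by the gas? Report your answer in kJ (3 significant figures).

Adiabatic ⇒ Q = 0, so W_by = −ΔU = nCᵥ(T₁ − T₂).
Cᵥ = 3R/2 = 12.47 J/(mol·K).
W = (1.26)(12.47)(349 − 522) = -2718 J.

W ≈ -2.72 kJ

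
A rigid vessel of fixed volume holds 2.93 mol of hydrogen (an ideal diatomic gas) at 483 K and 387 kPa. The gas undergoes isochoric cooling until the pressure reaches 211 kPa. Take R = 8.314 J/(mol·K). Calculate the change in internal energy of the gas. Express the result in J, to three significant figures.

Constant volume ⇒ W = 0, so Q = ΔU = nCᵥΔT with Cᵥ = 5R/2 = 20.79 J/(mol·K).
At constant V, T₂/T₁ = P₂/P₁ ⇒ ΔT = T₁(P₂/P₁ − 1) = 483·(211/387 − 1) = -219.7 K.
ΔU = (2.93)(20.79)(-219.7) = -13377 J.

ΔU ≈ -13400 J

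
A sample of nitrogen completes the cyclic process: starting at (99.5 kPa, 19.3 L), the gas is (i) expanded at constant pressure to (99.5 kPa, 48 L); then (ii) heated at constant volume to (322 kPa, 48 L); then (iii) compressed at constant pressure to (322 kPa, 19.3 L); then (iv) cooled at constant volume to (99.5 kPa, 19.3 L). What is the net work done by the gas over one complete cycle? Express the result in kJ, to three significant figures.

Constant-volume legs do no work.
W(i) = (99.5)(48 − 19.3) = 2856 J; W(iii) = (322)(19.3 − 48) = -9241 J.
W_net = 2856 − 9241 = -6386 J (the counter-clockwise enclosed area).

W_net ≈ -6.39 kJ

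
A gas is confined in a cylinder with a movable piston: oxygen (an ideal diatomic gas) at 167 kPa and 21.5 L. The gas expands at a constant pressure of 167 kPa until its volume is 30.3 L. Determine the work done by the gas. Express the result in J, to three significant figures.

Isobaric: W = P ΔV.
W = (167 kPa)(30.3 − 21.5 L) = (167)(8.8) = 1470 J.

W ≈ 1470 J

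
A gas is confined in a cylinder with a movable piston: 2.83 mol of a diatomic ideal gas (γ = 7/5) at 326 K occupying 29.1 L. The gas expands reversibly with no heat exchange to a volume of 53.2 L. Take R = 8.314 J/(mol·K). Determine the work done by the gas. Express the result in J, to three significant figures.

W ≈ 4110 J

Adiabatic: TV^(γ−1) = const with γ = 7/5.
T₂ = T₁ (V₁/V₂)^(γ−1) = 326 × (29.1/53.2)^0.4 = 326 × 0.7856 = 256.1 K.
W_by = nCᵥ(T₁ − T₂) = (2.83)(20.79)(326 − 256.1) = 4112 J.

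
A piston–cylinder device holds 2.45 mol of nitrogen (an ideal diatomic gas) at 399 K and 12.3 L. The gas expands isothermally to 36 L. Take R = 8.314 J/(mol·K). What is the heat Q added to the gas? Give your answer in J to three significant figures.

Q ≈ 8730 J

Isothermal ⇒ ΔU = 0, so Q = W = nRT ln(V₂/V₁).
Q = (2.45)(8.314)(399) ln(36/12.3) = 8127 × 1.074 = 8728 J.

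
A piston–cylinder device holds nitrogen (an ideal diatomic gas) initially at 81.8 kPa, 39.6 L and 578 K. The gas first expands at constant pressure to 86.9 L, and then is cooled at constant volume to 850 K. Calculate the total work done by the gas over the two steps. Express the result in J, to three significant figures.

Step 1 (isobaric): W = PΔV = (81.8 kPa)(86.9 − 39.6 L) = 3869 J.
Step 2 (isochoric): W = 0 (constant volume).
W_total = 3869 + 0 = 3869 J.

W_total ≈ 3870 J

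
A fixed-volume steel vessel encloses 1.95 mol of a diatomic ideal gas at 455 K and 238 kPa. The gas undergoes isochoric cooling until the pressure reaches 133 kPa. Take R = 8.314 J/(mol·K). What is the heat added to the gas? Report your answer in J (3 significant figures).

Constant volume ⇒ W = 0, so Q = ΔU = nCᵥΔT with Cᵥ = 5R/2 = 20.79 J/(mol·K).
At constant V, T₂/T₁ = P₂/P₁ ⇒ ΔT = T₁(P₂/P₁ − 1) = 455·(133/238 − 1) = -200.7 K.
ΔU = (1.95)(20.79)(-200.7) = -8136 J.

Q ≈ -8140 J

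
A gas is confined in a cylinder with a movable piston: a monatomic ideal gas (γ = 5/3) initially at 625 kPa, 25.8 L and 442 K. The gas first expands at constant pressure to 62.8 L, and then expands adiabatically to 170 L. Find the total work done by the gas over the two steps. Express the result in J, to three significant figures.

W_total ≈ 51700 J

Step 1 (isobaric): W = PΔV = (625 kPa)(62.8 − 25.8 L) = 23125 J.
After step 1: P = 625 kPa, V = 62.8 L, T = 1076 K.
Step 2 (adiabatic): W = (P₁V₁ − P₂V₂)/(γ−1) = (39250 − 20208)/0.667 = 28564 J.
W_total = 23125 + 28564 = 51689 J.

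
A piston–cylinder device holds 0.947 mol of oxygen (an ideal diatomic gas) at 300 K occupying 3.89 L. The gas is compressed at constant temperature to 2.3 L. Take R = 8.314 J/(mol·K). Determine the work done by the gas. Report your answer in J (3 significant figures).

Isothermal: W = nRT ln(V₂/V₁).
W = (0.947)(8.314)(300) × ln(2.3/3.89)
  = 2362 × -0.5255
W_by_gas = -1241 J.

W ≈ -1240 J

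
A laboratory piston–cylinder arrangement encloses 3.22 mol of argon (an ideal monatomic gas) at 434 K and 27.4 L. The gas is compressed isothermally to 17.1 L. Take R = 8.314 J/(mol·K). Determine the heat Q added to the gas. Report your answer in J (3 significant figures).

Isothermal ⇒ ΔU = 0, so Q = W = nRT ln(V₂/V₁).
Q = (3.22)(8.314)(434) ln(17.1/27.4) = 11619 × -0.4715 = -5478 J.

Q ≈ -5480 J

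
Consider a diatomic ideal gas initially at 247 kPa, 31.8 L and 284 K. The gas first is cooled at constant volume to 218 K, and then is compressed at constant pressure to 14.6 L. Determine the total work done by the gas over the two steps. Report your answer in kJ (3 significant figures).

Step 1 (isochoric): W = 0 (constant volume).
After step 1: P = 189.6 kPa (V unchanged).
Step 2 (isobaric): W = PΔV = (189.6 kPa)(14.6 − 31.8 L) = -3261 J.
W_total = 0 − 3261 = -3261 J.

W_total ≈ -3.26 kJ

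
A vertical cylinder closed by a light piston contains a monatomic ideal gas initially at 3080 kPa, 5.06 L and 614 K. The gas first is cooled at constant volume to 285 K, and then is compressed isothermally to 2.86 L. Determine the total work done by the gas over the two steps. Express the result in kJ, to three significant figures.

Step 1 (isochoric): W = 0 (constant volume).
After step 1: P = 1430 kPa (V unchanged).
Step 2 (isothermal): W = P₁V₁ ln(V₂/V₁) = (7234) ln(2.86/5.06) = -4127 J.
W_total = 0 − 4127 = -4127 J.

W_total ≈ -4.13 kJ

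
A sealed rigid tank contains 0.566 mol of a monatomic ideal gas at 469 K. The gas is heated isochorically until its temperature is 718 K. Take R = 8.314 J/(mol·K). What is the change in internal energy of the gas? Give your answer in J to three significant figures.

Constant volume ⇒ W = 0, so Q = ΔU = nCᵥΔT with Cᵥ = 3R/2 = 12.47 J/(mol·K).
ΔU = (0.566)(12.47)(718 − 469) = 1758 J.

ΔU ≈ 1760 J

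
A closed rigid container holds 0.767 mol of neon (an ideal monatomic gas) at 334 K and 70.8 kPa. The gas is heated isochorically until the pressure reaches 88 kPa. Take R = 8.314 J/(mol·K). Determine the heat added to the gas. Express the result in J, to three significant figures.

Constant volume ⇒ W = 0, so Q = ΔU = nCᵥΔT with Cᵥ = 3R/2 = 12.47 J/(mol·K).
At constant V, T₂/T₁ = P₂/P₁ ⇒ ΔT = T₁(P₂/P₁ − 1) = 334·(88/70.8 − 1) = 81.14 K.
ΔU = (0.767)(12.47)(81.14) = 776.1 J.

Q ≈ 776 J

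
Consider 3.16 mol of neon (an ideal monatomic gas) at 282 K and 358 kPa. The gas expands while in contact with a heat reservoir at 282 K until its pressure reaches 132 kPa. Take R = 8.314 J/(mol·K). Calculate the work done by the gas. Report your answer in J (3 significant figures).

Isothermal process: W = nRT ln(V₂/V₁) = nRT ln(P₁/P₂).
W = (3.16)(8.314)(282) × ln(358/132)
  = 7409 × ln(2.712) = 7409 × 0.9977
W_by_gas = 7392 J.

W ≈ 7390 J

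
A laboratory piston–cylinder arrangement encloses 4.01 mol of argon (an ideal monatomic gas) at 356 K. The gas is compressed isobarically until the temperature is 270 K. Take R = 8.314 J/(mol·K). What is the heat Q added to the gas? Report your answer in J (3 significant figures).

Q ≈ -7170 J

Isobaric: W = nRΔT = (4.01)(8.314)(-86) = -2867 J.
ΔU = nCᵥΔT with Cᵥ = 3R/2: ΔU = (4.01)(12.47)(-86) = -4301 J.
Q = ΔU + W = -4301 − 2867 = -7168 J.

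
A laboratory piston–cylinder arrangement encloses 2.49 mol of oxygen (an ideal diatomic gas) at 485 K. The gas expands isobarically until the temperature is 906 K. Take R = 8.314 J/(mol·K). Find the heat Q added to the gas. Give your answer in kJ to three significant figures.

Q ≈ 30.5 kJ

Isobaric: W = nRΔT = (2.49)(8.314)(421) = 8715 J.
ΔU = nCᵥΔT with Cᵥ = 5R/2: ΔU = (2.49)(20.79)(421) = 21789 J.
Q = ΔU + W = 21789 + 8715 = 30504 J.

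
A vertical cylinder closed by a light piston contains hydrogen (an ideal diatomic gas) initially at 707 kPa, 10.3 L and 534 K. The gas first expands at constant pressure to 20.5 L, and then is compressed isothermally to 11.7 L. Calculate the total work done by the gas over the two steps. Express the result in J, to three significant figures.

W_total ≈ -917 J

Step 1 (isobaric): W = PΔV = (707 kPa)(20.5 − 10.3 L) = 7211 J.
After step 1: P = 707 kPa, V = 20.5 L, T = 1063 K.
Step 2 (isothermal): W = P₁V₁ ln(V₂/V₁) = (14494) ln(11.7/20.5) = -8128 J.
W_total = 7211 − 8128 = -917.1 J.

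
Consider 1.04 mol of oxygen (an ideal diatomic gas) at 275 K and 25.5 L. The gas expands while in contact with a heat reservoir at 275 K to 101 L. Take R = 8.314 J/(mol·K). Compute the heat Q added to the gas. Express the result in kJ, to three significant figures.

Isothermal ⇒ ΔU = 0, so Q = W = nRT ln(V₂/V₁).
Q = (1.04)(8.314)(275) ln(101/25.5) = 2378 × 1.376 = 3273 J.

Q ≈ 3.27 kJ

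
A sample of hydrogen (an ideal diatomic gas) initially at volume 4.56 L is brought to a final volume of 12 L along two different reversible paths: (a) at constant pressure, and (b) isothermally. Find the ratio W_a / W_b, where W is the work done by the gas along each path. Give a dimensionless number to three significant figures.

W_a / W_b ≈ 1.69

Path (a) isobaric: W = P₁(V₂ − V₁) → W_a/(P₁V₁) = 1.632.
Path (b) isothermal: W = P₁V₁ ln(V₂/V₁) → W_b/(P₁V₁) = 0.9676.
W_a / W_b = 1.632 / 0.9676 = 1.686.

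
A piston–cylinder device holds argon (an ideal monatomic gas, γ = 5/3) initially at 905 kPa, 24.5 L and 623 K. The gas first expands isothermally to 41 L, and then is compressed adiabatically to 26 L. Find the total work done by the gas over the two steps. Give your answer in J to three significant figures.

Step 1 (isothermal): W = P₁V₁ ln(V₂/V₁) = (22172) ln(41/24.5) = 11417 J.
After step 1: P = 540.8 kPa, V = 41 L, T = 623 K.
Step 2 (adiabatic): W = (P₁V₁ − P₂V₂)/(γ−1) = (22172 − 30039)/0.667 = -11800 J.
W_total = 11417 − 11800 = -383.5 J.

W_total ≈ -383 J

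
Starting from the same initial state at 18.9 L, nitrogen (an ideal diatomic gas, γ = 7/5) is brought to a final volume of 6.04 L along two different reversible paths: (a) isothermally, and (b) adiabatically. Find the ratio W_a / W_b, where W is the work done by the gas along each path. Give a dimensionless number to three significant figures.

W_a / W_b ≈ 0.789

Path (a) isothermal: W = P₁V₁ ln(V₂/V₁) → W_a/(P₁V₁) = -1.141.
Path (b) adiabatic: W = P₁V₁(1 − (V₁/V₂)^(γ−1))/(γ−1) → W_b/(P₁V₁) = -1.446.
W_a / W_b = -1.141 / -1.446 = 0.7891.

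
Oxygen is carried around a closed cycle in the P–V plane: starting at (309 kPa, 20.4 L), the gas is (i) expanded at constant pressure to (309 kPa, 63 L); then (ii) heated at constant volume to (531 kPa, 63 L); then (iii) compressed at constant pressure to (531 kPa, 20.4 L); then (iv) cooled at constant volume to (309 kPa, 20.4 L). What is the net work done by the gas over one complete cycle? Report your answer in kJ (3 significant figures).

W_net ≈ -9.46 kJ

Constant-volume legs do no work.
W(i) = (309)(63 − 20.4) = 13163 J; W(iii) = (531)(20.4 − 63) = -22621 J.
W_net = 13163 − 22621 = -9457 J (the counter-clockwise enclosed area).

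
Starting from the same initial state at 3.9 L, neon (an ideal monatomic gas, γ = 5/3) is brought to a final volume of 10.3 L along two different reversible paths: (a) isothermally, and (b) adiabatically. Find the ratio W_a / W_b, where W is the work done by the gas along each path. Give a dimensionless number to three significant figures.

Path (a) isothermal: W = P₁V₁ ln(V₂/V₁) → W_a/(P₁V₁) = 0.9712.
Path (b) adiabatic: W = P₁V₁(1 − (V₁/V₂)^(γ−1))/(γ−1) → W_b/(P₁V₁) = 0.7149.
W_a / W_b = 0.9712 / 0.7149 = 1.358.

W_a / W_b ≈ 1.36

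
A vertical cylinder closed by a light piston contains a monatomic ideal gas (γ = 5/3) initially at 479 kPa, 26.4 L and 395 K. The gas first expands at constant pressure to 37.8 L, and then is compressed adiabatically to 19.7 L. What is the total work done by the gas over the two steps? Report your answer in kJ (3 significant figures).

W_total ≈ -9.32 kJ

Step 1 (isobaric): W = PΔV = (479 kPa)(37.8 − 26.4 L) = 5461 J.
After step 1: P = 479 kPa, V = 37.8 L, T = 565.6 K.
Step 2 (adiabatic): W = (P₁V₁ − P₂V₂)/(γ−1) = (18106 − 27958)/0.667 = -14778 J.
W_total = 5461 − 14778 = -9318 J.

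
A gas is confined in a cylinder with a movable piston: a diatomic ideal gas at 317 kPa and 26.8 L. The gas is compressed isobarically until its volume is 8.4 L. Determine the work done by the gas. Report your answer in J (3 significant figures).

W ≈ -5830 J

Isobaric: W = P ΔV.
W = (317 kPa)(8.4 − 26.8 L) = (317)(-18.4) = -5833 J.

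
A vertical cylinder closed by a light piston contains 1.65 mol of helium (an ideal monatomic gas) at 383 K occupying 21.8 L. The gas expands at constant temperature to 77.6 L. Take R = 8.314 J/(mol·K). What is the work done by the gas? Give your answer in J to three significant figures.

W ≈ 6670 J

Isothermal: W = nRT ln(V₂/V₁).
W = (1.65)(8.314)(383) × ln(77.6/21.8)
  = 5254 × 1.27
W_by_gas = 6671 J.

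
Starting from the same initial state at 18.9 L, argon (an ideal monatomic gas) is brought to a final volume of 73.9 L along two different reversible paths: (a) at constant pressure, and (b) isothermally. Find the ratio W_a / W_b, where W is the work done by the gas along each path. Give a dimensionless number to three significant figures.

Path (a) isobaric: W = P₁(V₂ − V₁) → W_a/(P₁V₁) = 2.91.
Path (b) isothermal: W = P₁V₁ ln(V₂/V₁) → W_b/(P₁V₁) = 1.364.
W_a / W_b = 2.91 / 1.364 = 2.134.

W_a / W_b ≈ 2.13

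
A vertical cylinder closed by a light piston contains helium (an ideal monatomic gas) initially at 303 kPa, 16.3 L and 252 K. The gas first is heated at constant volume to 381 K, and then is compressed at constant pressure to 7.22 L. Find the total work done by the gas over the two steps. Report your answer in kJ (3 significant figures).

Step 1 (isochoric): W = 0 (constant volume).
After step 1: P = 458.1 kPa (V unchanged).
Step 2 (isobaric): W = PΔV = (458.1 kPa)(7.22 − 16.3 L) = -4160 J.
W_total = 0 − 4160 = -4160 J.

W_total ≈ -4.16 kJ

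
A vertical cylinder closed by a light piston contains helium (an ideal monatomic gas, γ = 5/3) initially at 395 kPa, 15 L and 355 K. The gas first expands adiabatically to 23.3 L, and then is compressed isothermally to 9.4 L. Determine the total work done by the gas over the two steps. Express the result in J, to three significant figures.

Step 1 (adiabatic): W = (P₁V₁ − P₂V₂)/(γ−1) = (5925 − 4418)/0.667 = 2261 J.
After step 1: P = 189.6 kPa, V = 23.3 L, T = 264.7 K.
Step 2 (isothermal): W = P₁V₁ ln(V₂/V₁) = (4418) ln(9.4/23.3) = -4010 J.
W_total = 2261 − 4010 = -1749 J.

W_total ≈ -1750 J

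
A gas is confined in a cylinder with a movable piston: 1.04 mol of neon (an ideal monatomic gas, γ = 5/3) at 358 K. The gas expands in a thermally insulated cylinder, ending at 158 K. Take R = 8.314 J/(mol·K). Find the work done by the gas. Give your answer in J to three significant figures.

Adiabatic ⇒ Q = 0, so W_by = −ΔU = nCᵥ(T₁ − T₂).
Cᵥ = 3R/2 = 12.47 J/(mol·K).
W = (1.04)(12.47)(358 − 158) = 2594 J.

W ≈ 2590 J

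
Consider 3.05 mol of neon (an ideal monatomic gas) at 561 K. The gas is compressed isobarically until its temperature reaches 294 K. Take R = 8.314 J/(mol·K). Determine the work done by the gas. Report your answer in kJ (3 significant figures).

Isobaric: W = P ΔV = nR ΔT.
W = (3.05)(8.314)(294 − 561) = -6771 J.

W ≈ -6.77 kJ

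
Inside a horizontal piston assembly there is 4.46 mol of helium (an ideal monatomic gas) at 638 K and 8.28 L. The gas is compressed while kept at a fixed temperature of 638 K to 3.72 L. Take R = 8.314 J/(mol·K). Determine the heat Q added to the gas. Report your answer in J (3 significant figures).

Isothermal ⇒ ΔU = 0, so Q = W = nRT ln(V₂/V₁).
Q = (4.46)(8.314)(638) ln(3.72/8.28) = 23657 × -0.8001 = -18929 J.

Q ≈ -18900 J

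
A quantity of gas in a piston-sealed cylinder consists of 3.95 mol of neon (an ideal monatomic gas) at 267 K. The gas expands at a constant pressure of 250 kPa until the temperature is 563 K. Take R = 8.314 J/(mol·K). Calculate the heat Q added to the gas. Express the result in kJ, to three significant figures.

Isobaric: W = nRΔT = (3.95)(8.314)(296) = 9721 J.
ΔU = nCᵥΔT with Cᵥ = 3R/2: ΔU = (3.95)(12.47)(296) = 14581 J.
Q = ΔU + W = 14581 + 9721 = 24302 J.

Q ≈ 24.3 kJ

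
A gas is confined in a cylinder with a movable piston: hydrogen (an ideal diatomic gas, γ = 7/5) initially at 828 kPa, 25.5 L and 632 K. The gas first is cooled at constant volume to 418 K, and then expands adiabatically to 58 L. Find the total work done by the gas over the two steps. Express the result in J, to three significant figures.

Step 1 (isochoric): W = 0 (constant volume).
After step 1: P = 547.6 kPa (V unchanged).
Step 2 (adiabatic): W = (P₁V₁ − P₂V₂)/(γ−1) = (13965 − 10053)/0.4 = 9780 J.
W_total = 0 + 9780 = 9780 J.

W_total ≈ 9780 J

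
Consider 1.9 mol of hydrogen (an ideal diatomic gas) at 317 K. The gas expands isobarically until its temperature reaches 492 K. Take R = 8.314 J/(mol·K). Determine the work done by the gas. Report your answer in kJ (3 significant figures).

Isobaric: W = P ΔV = nR ΔT.
W = (1.9)(8.314)(492 − 317) = 2764 J.

W ≈ 2.76 kJ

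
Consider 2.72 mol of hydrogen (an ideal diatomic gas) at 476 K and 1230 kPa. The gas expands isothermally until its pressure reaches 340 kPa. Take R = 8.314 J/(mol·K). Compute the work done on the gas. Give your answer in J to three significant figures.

W ≈ -13800 J

Isothermal process: W = nRT ln(V₂/V₁) = nRT ln(P₁/P₂).
W = (2.72)(8.314)(476) × ln(1230/340)
  = 10764 × ln(3.618) = 10764 × 1.286
W_by_gas = 13841 J; work on gas = −W_by = -13841 J.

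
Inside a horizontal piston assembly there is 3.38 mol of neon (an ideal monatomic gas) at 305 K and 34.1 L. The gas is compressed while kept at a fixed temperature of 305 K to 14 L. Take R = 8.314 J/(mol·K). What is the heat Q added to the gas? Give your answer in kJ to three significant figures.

Q ≈ -7.63 kJ

Isothermal ⇒ ΔU = 0, so Q = W = nRT ln(V₂/V₁).
Q = (3.38)(8.314)(305) ln(14/34.1) = 8571 × -0.8902 = -7630 J.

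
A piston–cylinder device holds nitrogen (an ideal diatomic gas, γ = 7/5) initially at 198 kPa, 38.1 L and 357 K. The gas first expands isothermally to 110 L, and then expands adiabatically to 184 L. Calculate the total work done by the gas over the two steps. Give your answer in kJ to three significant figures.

W_total ≈ 11.5 kJ

Step 1 (isothermal): W = P₁V₁ ln(V₂/V₁) = (7544) ln(110/38.1) = 7998 J.
After step 1: P = 68.58 kPa, V = 110 L, T = 357 K.
Step 2 (adiabatic): W = (P₁V₁ − P₂V₂)/(γ−1) = (7544 − 6141)/0.4 = 3508 J.
W_total = 7998 + 3508 = 11506 J.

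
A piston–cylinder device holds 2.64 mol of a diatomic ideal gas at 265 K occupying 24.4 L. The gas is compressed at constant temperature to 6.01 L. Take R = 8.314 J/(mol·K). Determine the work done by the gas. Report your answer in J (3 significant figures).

W ≈ -8150 J

Isothermal: W = nRT ln(V₂/V₁).
W = (2.64)(8.314)(265) × ln(6.01/24.4)
  = 5816 × -1.401
W_by_gas = -8150 J.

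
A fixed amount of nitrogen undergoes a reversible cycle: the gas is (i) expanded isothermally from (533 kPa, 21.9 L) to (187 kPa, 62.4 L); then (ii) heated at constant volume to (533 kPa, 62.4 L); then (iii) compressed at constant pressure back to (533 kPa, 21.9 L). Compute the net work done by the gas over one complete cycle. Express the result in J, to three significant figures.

Leg (i): W = PᵢVᵢ ln(V_f/Vᵢ) = (11673) ln(62.4/21.9) = 12222 J.
Leg (ii): W = 0.
Leg (iii): W = PΔV = (533)(21.9 − 62.4) = -21586 J.
W_net = 12222 − 21586 = -9364 J.

W_net ≈ -9360 J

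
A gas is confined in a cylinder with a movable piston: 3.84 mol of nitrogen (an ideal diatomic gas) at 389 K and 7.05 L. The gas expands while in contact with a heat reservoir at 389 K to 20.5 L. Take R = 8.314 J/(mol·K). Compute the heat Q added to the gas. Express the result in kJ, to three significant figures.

Isothermal ⇒ ΔU = 0, so Q = W = nRT ln(V₂/V₁).
Q = (3.84)(8.314)(389) ln(20.5/7.05) = 12419 × 1.067 = 13256 J.

Q ≈ 13.3 kJ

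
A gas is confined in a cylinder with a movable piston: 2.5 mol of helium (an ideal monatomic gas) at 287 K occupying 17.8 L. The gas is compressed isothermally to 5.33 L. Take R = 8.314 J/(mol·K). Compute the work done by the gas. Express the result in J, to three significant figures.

Isothermal: W = nRT ln(V₂/V₁).
W = (2.5)(8.314)(287) × ln(5.33/17.8)
  = 5965 × -1.206
W_by_gas = -7193 J.

W ≈ -7190 J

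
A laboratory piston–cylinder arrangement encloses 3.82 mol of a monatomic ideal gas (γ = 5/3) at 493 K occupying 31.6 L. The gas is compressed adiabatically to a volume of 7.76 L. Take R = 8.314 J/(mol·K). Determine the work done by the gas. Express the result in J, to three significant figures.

Adiabatic: TV^(γ−1) = const with γ = 5/3.
T₂ = T₁ (V₁/V₂)^(γ−1) = 493 × (31.6/7.76)^0.667 = 493 × 2.55 = 1257 K.
W_by = nCᵥ(T₁ − T₂) = (3.82)(12.47)(493 − 1257) = -36405 J.

W ≈ -36400 J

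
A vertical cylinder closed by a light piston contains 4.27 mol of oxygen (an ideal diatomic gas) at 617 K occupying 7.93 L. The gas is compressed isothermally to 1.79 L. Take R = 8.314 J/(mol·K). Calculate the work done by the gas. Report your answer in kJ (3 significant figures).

Isothermal: W = nRT ln(V₂/V₁).
W = (4.27)(8.314)(617) × ln(1.79/7.93)
  = 21904 × -1.488
W_by_gas = -32603 J.

W ≈ -32.6 kJ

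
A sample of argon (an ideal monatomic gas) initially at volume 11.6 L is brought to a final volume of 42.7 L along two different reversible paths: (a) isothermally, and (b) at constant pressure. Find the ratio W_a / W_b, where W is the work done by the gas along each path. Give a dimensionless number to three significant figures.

Path (a) isothermal: W = P₁V₁ ln(V₂/V₁) → W_a/(P₁V₁) = 1.303.
Path (b) isobaric: W = P₁(V₂ − V₁) → W_b/(P₁V₁) = 2.681.
W_a / W_b = 1.303 / 2.681 = 0.4861.

W_a / W_b ≈ 0.486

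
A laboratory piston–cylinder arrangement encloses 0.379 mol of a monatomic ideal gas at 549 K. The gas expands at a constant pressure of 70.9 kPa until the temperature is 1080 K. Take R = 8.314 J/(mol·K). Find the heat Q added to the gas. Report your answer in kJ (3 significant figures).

Isobaric: W = nRΔT = (0.379)(8.314)(531) = 1673 J.
ΔU = nCᵥΔT with Cᵥ = 3R/2: ΔU = (0.379)(12.47)(531) = 2510 J.
Q = ΔU + W = 2510 + 1673 = 4183 J.

Q ≈ 4.18 kJ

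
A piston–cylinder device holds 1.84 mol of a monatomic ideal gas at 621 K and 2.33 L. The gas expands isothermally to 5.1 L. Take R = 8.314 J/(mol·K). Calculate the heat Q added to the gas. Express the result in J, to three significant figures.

Q ≈ 7440 J

Isothermal ⇒ ΔU = 0, so Q = W = nRT ln(V₂/V₁).
Q = (1.84)(8.314)(621) ln(5.1/2.33) = 9500 × 0.7834 = 7442 J.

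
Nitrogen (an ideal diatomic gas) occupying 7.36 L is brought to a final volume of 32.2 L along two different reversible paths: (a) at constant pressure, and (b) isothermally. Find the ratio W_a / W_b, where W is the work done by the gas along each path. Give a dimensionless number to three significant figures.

Path (a) isobaric: W = P₁(V₂ − V₁) → W_a/(P₁V₁) = 3.375.
Path (b) isothermal: W = P₁V₁ ln(V₂/V₁) → W_b/(P₁V₁) = 1.476.
W_a / W_b = 3.375 / 1.476 = 2.287.

W_a / W_b ≈ 2.29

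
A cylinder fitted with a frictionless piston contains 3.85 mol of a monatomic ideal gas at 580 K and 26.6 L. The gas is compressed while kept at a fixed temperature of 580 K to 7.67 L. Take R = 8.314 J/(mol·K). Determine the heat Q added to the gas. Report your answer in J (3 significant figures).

Q ≈ -23100 J

Isothermal ⇒ ΔU = 0, so Q = W = nRT ln(V₂/V₁).
Q = (3.85)(8.314)(580) ln(7.67/26.6) = 18565 × -1.244 = -23088 J.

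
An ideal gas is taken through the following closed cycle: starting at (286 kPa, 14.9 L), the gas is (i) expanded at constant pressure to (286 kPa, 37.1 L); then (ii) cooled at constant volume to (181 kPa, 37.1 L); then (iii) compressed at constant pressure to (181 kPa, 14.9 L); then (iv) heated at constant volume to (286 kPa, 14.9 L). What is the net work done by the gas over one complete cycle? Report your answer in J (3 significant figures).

Constant-volume legs do no work.
W(i) = (286)(37.1 − 14.9) = 6349 J; W(iii) = (181)(14.9 − 37.1) = -4018 J.
W_net = 6349 − 4018 = 2331 J (the clockwise enclosed area).

W_net ≈ 2330 J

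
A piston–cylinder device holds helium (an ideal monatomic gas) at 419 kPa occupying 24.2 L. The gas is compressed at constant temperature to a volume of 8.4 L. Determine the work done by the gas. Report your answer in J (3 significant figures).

W ≈ -10700 J

Isothermal: W = nRT ln(V₂/V₁) = P₁V₁ ln(V₂/V₁).
P₁V₁ = (419 kPa)(24.2 L) = 10140 J.
W = 10140 × ln(8.4/24.2) = 10140 × -1.058
W_by_gas = -10729 J.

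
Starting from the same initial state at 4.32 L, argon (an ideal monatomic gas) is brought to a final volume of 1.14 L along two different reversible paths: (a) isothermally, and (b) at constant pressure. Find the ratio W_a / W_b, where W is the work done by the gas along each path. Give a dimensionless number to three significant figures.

Path (a) isothermal: W = P₁V₁ ln(V₂/V₁) → W_a/(P₁V₁) = -1.332.
Path (b) isobaric: W = P₁(V₂ − V₁) → W_b/(P₁V₁) = -0.7361.
W_a / W_b = -1.332 / -0.7361 = 1.81.

W_a / W_b ≈ 1.81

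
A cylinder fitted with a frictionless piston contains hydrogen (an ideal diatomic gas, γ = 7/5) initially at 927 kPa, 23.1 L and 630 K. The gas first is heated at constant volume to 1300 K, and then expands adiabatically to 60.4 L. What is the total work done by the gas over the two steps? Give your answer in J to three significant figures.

W_total ≈ 35300 J

Step 1 (isochoric): W = 0 (constant volume).
After step 1: P = 1913 kPa (V unchanged).
Step 2 (adiabatic): W = (P₁V₁ − P₂V₂)/(γ−1) = (44187 − 30083)/0.4 = 35259 J.
W_total = 0 + 35259 = 35259 J.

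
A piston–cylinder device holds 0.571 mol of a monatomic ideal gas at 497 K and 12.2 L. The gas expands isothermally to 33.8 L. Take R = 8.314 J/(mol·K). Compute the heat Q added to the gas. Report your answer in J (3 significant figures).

Isothermal ⇒ ΔU = 0, so Q = W = nRT ln(V₂/V₁).
Q = (0.571)(8.314)(497) ln(33.8/12.2) = 2359 × 1.019 = 2404 J.

Q ≈ 2400 J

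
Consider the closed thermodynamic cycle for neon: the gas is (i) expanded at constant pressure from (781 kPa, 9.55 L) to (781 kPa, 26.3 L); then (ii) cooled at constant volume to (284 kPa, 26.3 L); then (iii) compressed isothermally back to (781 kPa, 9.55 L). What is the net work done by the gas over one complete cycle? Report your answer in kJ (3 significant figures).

Leg (i): W = PΔV = (781)(26.3 − 9.55) = 13082 J.
Leg (ii): W = 0.
Leg (iii): W = PᵢVᵢ ln(V_f/Vᵢ) = (7469) ln(9.55/26.3) = -7567 J.
W_net = 13082 − 7567 = 5515 J.

W_net ≈ 5.52 kJ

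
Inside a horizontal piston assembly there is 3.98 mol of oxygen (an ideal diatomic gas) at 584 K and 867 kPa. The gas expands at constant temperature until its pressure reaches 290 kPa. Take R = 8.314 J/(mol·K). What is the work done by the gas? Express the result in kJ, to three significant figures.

W ≈ 21.2 kJ

Isothermal process: W = nRT ln(V₂/V₁) = nRT ln(P₁/P₂).
W = (3.98)(8.314)(584) × ln(867/290)
  = 19324 × ln(2.99) = 19324 × 1.095
W_by_gas = 21163 J.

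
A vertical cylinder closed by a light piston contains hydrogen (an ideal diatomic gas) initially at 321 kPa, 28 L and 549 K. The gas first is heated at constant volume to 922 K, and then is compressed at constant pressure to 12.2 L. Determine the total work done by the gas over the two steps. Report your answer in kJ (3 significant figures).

W_total ≈ -8.52 kJ

Step 1 (isochoric): W = 0 (constant volume).
After step 1: P = 539.1 kPa (V unchanged).
Step 2 (isobaric): W = PΔV = (539.1 kPa)(12.2 − 28 L) = -8518 J.
W_total = 0 − 8518 = -8518 J.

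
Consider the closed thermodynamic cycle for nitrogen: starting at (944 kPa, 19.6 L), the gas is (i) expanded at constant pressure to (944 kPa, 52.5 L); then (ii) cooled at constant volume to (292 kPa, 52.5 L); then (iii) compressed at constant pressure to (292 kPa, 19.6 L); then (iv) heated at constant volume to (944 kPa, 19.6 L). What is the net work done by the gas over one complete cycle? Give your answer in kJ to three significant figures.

Constant-volume legs do no work.
W(i) = (944)(52.5 − 19.6) = 31058 J; W(iii) = (292)(19.6 − 52.5) = -9607 J.
W_net = 31058 − 9607 = 21451 J (the clockwise enclosed area).

W_net ≈ 21.5 kJ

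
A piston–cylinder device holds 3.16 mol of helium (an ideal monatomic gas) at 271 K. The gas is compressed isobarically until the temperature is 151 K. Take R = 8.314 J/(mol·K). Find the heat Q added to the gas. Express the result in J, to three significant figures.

Isobaric: W = nRΔT = (3.16)(8.314)(-120) = -3153 J.
ΔU = nCᵥΔT with Cᵥ = 3R/2: ΔU = (3.16)(12.47)(-120) = -4729 J.
Q = ΔU + W = -4729 − 3153 = -7882 J.

Q ≈ -7880 J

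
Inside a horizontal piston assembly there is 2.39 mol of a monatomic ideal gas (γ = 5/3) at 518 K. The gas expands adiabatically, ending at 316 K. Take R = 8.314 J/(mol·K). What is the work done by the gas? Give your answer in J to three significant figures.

W ≈ 6020 J

Adiabatic ⇒ Q = 0, so W_by = −ΔU = nCᵥ(T₁ − T₂).
Cᵥ = 3R/2 = 12.47 J/(mol·K).
W = (2.39)(12.47)(518 − 316) = 6021 J.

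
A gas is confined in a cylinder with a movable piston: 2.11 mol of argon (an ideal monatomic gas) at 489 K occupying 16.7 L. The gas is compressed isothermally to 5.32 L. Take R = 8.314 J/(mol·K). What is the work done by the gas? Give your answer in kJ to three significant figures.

W ≈ -9.81 kJ

Isothermal: W = nRT ln(V₂/V₁).
W = (2.11)(8.314)(489) × ln(5.32/16.7)
  = 8578 × -1.144
W_by_gas = -9813 J.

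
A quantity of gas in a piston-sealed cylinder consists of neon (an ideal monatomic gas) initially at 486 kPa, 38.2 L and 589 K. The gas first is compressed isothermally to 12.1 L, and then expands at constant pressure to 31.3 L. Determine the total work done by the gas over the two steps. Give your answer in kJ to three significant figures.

Step 1 (isothermal): W = P₁V₁ ln(V₂/V₁) = (18565) ln(12.1/38.2) = -21343 J.
After step 1: P = 1534 kPa, V = 12.1 L, T = 589 K.
Step 2 (isobaric): W = PΔV = (1534 kPa)(31.3 − 12.1 L) = 29459 J.
W_total = -21343 + 29459 = 8116 J.

W_total ≈ 8.12 kJ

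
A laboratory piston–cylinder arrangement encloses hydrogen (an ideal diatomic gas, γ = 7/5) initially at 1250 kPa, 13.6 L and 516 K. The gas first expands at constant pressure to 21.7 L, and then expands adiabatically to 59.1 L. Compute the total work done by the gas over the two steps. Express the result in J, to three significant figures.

W_total ≈ 32500 J

Step 1 (isobaric): W = PΔV = (1250 kPa)(21.7 − 13.6 L) = 10125 J.
After step 1: P = 1250 kPa, V = 21.7 L, T = 823.3 K.
Step 2 (adiabatic): W = (P₁V₁ − P₂V₂)/(γ−1) = (27125 − 18168)/0.4 = 22391 J.
W_total = 10125 + 22391 = 32516 J.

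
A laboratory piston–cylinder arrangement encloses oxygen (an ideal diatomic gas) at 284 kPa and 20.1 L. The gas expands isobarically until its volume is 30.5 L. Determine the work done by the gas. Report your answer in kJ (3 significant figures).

Isobaric: W = P ΔV.
W = (284 kPa)(30.5 − 20.1 L) = (284)(10.4) = 2954 J.

W ≈ 2.95 kJ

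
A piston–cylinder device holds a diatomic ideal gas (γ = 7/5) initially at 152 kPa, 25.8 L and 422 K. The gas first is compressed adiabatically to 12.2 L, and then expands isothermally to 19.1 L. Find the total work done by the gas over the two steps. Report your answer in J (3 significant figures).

Step 1 (adiabatic): W = (P₁V₁ − P₂V₂)/(γ−1) = (3922 − 5291)/0.4 = -3424 J.
After step 1: P = 433.7 kPa, V = 12.2 L, T = 569.4 K.
Step 2 (isothermal): W = P₁V₁ ln(V₂/V₁) = (5291) ln(19.1/12.2) = 2372 J.
W_total = -3424 + 2372 = -1053 J.

W_total ≈ -1050 J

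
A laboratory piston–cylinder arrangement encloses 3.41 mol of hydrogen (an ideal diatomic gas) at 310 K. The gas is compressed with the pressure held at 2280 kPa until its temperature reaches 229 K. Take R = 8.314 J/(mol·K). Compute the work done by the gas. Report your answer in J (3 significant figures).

W ≈ -2300 J

Isobaric: W = P ΔV = nR ΔT.
W = (3.41)(8.314)(229 − 310) = -2296 J.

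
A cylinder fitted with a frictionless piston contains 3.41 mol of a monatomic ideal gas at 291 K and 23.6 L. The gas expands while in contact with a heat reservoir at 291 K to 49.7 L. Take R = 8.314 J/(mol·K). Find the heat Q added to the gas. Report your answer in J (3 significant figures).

Isothermal ⇒ ΔU = 0, so Q = W = nRT ln(V₂/V₁).
Q = (3.41)(8.314)(291) ln(49.7/23.6) = 8250 × 0.7448 = 6144 J.

Q ≈ 6140 J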